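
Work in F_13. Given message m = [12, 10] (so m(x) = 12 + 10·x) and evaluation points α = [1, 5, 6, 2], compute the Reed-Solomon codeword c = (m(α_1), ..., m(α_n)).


c = [9, 10, 7, 6]

Message polynomial: m(x) = 12 + 10·x (mod 13).
For each evaluation point α_i, compute m(α_i) mod 13:
  α_1 = 1: Horner steps 10 → 9, so m(1) = 9.
  α_2 = 5: Horner steps 10 → 10, so m(5) = 10.
  α_3 = 6: Horner steps 10 → 7, so m(6) = 7.
  α_4 = 2: Horner steps 10 → 6, so m(2) = 6.
Codeword c = [9, 10, 7, 6] ∈ F_13^4.


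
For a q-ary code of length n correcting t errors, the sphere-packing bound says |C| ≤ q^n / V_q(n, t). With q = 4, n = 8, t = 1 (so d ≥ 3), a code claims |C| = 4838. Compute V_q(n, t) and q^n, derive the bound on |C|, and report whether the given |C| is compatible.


V_q(n, t) = 25, q^n = 65536, Hamming bound = 2621, |C| = 4838 > bound (violated).

Step 1: Compute V_q(n, t) = Σ_{j=0}^1 C(n, j) (q−1)^j.
  j = 0: C(8,0)·(3)^0 = 1·1 = 1.
  j = 1: C(8,1)·(3)^1 = 8·3 = 24.
  V_q(n, t) = 1 + 24 = 25.
Step 2: q^n = 4^8 = 65536.
Step 3: Hamming bound ⌊q^n / V_q(n,t)⌋ = ⌊65536/25⌋ = 2621.
Step 4: Compare |C| = 4838 to 2621: violated.
The claimed |C| lies above the Hamming bound, so no 4-ary code of length 8 with d ≥ 3 can have 4838 codewords.


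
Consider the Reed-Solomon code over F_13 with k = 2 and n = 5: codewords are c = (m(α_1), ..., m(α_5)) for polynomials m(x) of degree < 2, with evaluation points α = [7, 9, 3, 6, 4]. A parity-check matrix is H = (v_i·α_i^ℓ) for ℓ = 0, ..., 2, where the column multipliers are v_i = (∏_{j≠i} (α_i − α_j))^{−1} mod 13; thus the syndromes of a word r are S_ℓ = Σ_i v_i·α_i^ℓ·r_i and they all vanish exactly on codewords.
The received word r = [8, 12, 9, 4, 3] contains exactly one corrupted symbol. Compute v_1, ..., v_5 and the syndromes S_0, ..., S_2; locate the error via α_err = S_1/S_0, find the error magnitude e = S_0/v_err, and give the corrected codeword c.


S = (5, 9, 11), error at position 1, error magnitude e = 10, c = [11, 12, 9, 4, 3].

Step 1: column multipliers v_i = (∏_{j≠i}(α_i − α_j))^{−1} mod 13.
  i = 1 (α = 7): (7−9)(7−3)(7−6)(7−4) = (−2)·4·1·3 = −24 ≡ 2, so v_1 = 2^{−1} = 7 (mod 13).
  i = 2 (α = 9): (9−7)(9−3)(9−6)(9−4) = 2·6·3·5 = 180 ≡ 11, so v_2 = 11^{−1} = 6 (mod 13).
  i = 3 (α = 3): (3−7)(3−9)(3−6)(3−4) = (−4)·(−6)·(−3)·(−1) = 72 ≡ 7, so v_3 = 7^{−1} = 2 (mod 13).
  i = 4 (α = 6): (6−7)(6−9)(6−3)(6−4) = (−1)·(−3)·3·2 = 18 ≡ 5, so v_4 = 5^{−1} = 8 (mod 13).
  i = 5 (α = 4): (4−7)(4−9)(4−3)(4−6) = (−3)·(−5)·1·(−2) = −30 ≡ 9, so v_5 = 9^{−1} = 3 (mod 13).
  v = [7, 6, 2, 8, 3].
Step 2: syndromes of r = [8, 12, 9, 4, 3] (all sums mod 13).
  S_0 = Σ v_i r_i = 7·8 + 6·12 + 2·9 + 8·4 + 3·3 = 187 ≡ 5.
  S_1 = Σ v_i α_i r_i = 7·7·8 + 6·9·12 + 2·3·9 + 8·6·4 + 3·4·3 = 1322 ≡ 9.
  α_i^2 mod 13 = [10, 3, 9, 10, 3].
  S_2 = Σ v_i α_i^2 r_i = 7·10·8 + 6·3·12 + 2·9·9 + 8·10·4 + 3·3·3 = 1285 ≡ 11.
  S = (5, 9, 11) ≠ 0, so r is not a codeword (an error is present).
Step 3: locate the error. For a single error e at position i, S_ℓ = v_i·e·α_i^ℓ, so α_err = S_1/S_0.
  S_0^{−1} = 5^{−1} = 8 (mod 13), so α_err = 9·8 = 72 ≡ 7 = α_1. Error position i = 1.
  Consistency check: S_2/S_1 = 11·3 = 33 ≡ 7 = α_err ✓ (single-error assumption holds).
Step 4: error magnitude e = S_0/v_1 = S_0·∏_{j≠1}(α_1 − α_j) = 5·2 = 10 ≡ 10 (mod 13).
Step 5: correct position 1: c_1 = r_1 − e = 8 − 10 ≡ 11 (mod 13). Hence c = [11, 12, 9, 4, 3].
  Check: interpolating c through the α_i gives m(x) = 1 + 7·x (degree < 2) with m(α_i) = c_i for every i, so c is indeed a codeword.


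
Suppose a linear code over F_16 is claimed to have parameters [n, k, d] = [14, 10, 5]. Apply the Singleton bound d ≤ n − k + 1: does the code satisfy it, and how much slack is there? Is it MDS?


Singleton RHS = n − k + 1 = 5, slack = 0, bound satisfied, MDS.

Singleton bound: d ≤ n − k + 1.
Here n = 14, k = 10, so n − k + 1 = 5.
Given d = 5, check d ≤ 5: YES.
Slack = (n − k + 1) − d = 0.
The code is MDS (slack = 0).
Description: the claimed parameters are [14, 10, 5]_16; such a code would be MDS (meets Singleton bound).


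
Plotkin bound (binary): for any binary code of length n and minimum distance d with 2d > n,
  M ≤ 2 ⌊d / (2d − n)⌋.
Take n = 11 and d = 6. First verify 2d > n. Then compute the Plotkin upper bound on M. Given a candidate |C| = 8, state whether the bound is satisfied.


Plotkin bound M ≤ 12; given |C| = 8 ≤ bound (satisfied).

Check applicability: 2d = 12, n = 11.
2d − n = 1 > 0, so Plotkin applies.
Compute d/(2d−n) = 6/1 ≈ 6.0000.
⌊d/(2d−n)⌋ = 6.
Plotkin bound: M ≤ 2·6 = 12.
Given |C| = 8, check: satisfied.
This |C| is below the Plotkin bound.


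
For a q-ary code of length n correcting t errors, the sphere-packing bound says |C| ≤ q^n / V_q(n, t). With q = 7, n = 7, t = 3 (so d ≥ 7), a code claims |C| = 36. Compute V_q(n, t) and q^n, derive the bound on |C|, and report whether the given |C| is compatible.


V_q(n, t) = 8359, q^n = 823543, Hamming bound = 98, |C| = 36 ≤ bound (satisfied).

Step 1: Compute V_q(n, t) = Σ_{j=0}^3 C(n, j) (q−1)^j.
  j = 0: C(7,0)·(6)^0 = 1·1 = 1.
  j = 1: C(7,1)·(6)^1 = 7·6 = 42.
  j = 2: C(7,2)·(6)^2 = 21·36 = 756.
  j = 3: C(7,3)·(6)^3 = 35·216 = 7560.
  V_q(n, t) = 1 + 42 + 756 + 7560 = 8359.
Step 2: q^n = 7^7 = 823543.
Step 3: Hamming bound ⌊q^n / V_q(n,t)⌋ = ⌊823543/8359⌋ = 98.
Step 4: Compare |C| = 36 to 98: satisfied.
The claimed |C| lies below the Hamming bound.


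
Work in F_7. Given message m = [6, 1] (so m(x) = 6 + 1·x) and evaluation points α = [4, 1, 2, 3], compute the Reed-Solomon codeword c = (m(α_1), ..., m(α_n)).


c = [3, 0, 1, 2]

Message polynomial: m(x) = 6 + 1·x (mod 7).
For each evaluation point α_i, compute m(α_i) mod 7:
  α_1 = 4: Horner steps 1 → 3, so m(4) = 3.
  α_2 = 1: Horner steps 1 → 0, so m(1) = 0.
  α_3 = 2: Horner steps 1 → 1, so m(2) = 1.
  α_4 = 3: Horner steps 1 → 2, so m(3) = 2.
Codeword c = [3, 0, 1, 2] ∈ F_7^4.


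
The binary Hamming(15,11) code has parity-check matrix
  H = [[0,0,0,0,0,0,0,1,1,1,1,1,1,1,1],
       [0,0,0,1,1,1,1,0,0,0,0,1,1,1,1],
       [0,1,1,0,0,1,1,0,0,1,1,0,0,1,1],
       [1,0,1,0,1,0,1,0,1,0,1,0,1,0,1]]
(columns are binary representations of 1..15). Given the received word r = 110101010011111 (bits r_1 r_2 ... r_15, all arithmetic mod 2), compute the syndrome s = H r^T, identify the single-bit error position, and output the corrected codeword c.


s = (0, 0, 1, 0)^T, error position = 2, corrected codeword c = 100101010011111

Compute s = H r^T mod 2 one row at a time:
  s_1 = 1 + 0 + 0 + 1 + 1 + 1 + 1 + 1 = 6 ≡ 0 (mod 2).
  s_2 = 1 + 0 + 1 + 0 + 1 + 1 + 1 + 1 = 6 ≡ 0 (mod 2).
  s_3 = 1 + 0 + 1 + 0 + 0 + 1 + 1 + 1 = 5 ≡ 1 (mod 2).
  s_4 = 1 + 0 + 0 + 0 + 0 + 1 + 1 + 1 = 4 ≡ 0 (mod 2).
s = (0, 0, 1, 0)^T — this equals column 2 of H (binary 0010), so error is at position 2.
Correct: flip bit 2 of r = 110101010011111 to get c = 100101010011111.


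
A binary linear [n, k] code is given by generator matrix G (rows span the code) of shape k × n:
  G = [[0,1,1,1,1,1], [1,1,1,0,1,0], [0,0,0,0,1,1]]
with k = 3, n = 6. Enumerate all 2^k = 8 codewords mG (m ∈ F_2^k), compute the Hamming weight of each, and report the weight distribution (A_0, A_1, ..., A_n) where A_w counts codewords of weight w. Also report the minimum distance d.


Weight distribution: A_0 = 1, A_2 = 1, A_3 = 3, A_4 = 2, A_5 = 1. Minimum distance d = 2.

Enumerate all 2^3 = 8 messages m ∈ F_2^3.
For each, compute codeword c = mG in F_2^6, then tally its weight.
  m = 000 → c = 000000, weight = 0.
  m = 100 → c = 011111, weight = 5.
  m = 010 → c = 111010, weight = 4.
  m = 110 → c = 100101, weight = 3.
  m = 001 → c = 000011, weight = 2.
  m = 101 → c = 011100, weight = 3.
  m = 011 → c = 111001, weight = 4.
  m = 111 → c = 100110, weight = 3.
Tally weights:
  weight 0: 1 codewords.
  weight 2: 1 codewords.
  weight 3: 3 codewords.
  weight 4: 2 codewords.
  weight 5: 1 codewords.
Minimum distance d = smallest w > 0 with A_w > 0 = 2.
Sanity: Σ A_w = 8 = 2^3 = 8 ✓.


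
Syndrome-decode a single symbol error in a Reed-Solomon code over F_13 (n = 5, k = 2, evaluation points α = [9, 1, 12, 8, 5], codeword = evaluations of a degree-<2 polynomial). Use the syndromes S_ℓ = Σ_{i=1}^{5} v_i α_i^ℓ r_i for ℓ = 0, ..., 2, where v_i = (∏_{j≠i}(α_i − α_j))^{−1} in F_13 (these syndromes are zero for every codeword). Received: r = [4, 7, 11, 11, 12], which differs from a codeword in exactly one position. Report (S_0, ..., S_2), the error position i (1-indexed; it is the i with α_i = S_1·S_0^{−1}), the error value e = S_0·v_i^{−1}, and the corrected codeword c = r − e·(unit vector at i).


S = (3, 11, 10), error at position 4, error magnitude e = 5, c = [4, 7, 11, 6, 12].

Step 1: column multipliers v_i = (∏_{j≠i}(α_i − α_j))^{−1} mod 13.
  i = 1 (α = 9): (9−1)(9−12)(9−8)(9−5) = 8·(−3)·1·4 = −96 ≡ 8, so v_1 = 8^{−1} = 5 (mod 13).
  i = 2 (α = 1): (1−9)(1−12)(1−8)(1−5) = (−8)·(−11)·(−7)·(−4) = 2464 ≡ 7, so v_2 = 7^{−1} = 2 (mod 13).
  i = 3 (α = 12): (12−9)(12−1)(12−8)(12−5) = 3·11·4·7 = 924 ≡ 1, so v_3 = 1^{−1} = 1 (mod 13).
  i = 4 (α = 8): (8−9)(8−1)(8−12)(8−5) = (−1)·7·(−4)·3 = 84 ≡ 6, so v_4 = 6^{−1} = 11 (mod 13).
  i = 5 (α = 5): (5−9)(5−1)(5−12)(5−8) = (−4)·4·(−7)·(−3) = −336 ≡ 2, so v_5 = 2^{−1} = 7 (mod 13).
  v = [5, 2, 1, 11, 7].
Step 2: syndromes of r = [4, 7, 11, 11, 12] (all sums mod 13).
  S_0 = Σ v_i r_i = 5·4 + 2·7 + 1·11 + 11·11 + 7·12 = 250 ≡ 3.
  S_1 = Σ v_i α_i r_i = 5·9·4 + 2·1·7 + 1·12·11 + 11·8·11 + 7·5·12 = 1714 ≡ 11.
  α_i^2 mod 13 = [3, 1, 1, 12, 12].
  S_2 = Σ v_i α_i^2 r_i = 5·3·4 + 2·1·7 + 1·1·11 + 11·12·11 + 7·12·12 = 2545 ≡ 10.
  S = (3, 11, 10) ≠ 0, so r is not a codeword (an error is present).
Step 3: locate the error. For a single error e at position i, S_ℓ = v_i·e·α_i^ℓ, so α_err = S_1/S_0.
  S_0^{−1} = 3^{−1} = 9 (mod 13), so α_err = 11·9 = 99 ≡ 8 = α_4. Error position i = 4.
  Consistency check: S_2/S_1 = 10·6 = 60 ≡ 8 = α_err ✓ (single-error assumption holds).
Step 4: error magnitude e = S_0/v_4 = S_0·∏_{j≠4}(α_4 − α_j) = 3·6 = 18 ≡ 5 (mod 13).
Step 5: correct position 4: c_4 = r_4 − e = 11 − 5 ≡ 6 (mod 13). Hence c = [4, 7, 11, 6, 12].
  Check: interpolating c through the α_i gives m(x) = 9 + 11·x (degree < 2) with m(α_i) = c_i for every i, so c is indeed a codeword.


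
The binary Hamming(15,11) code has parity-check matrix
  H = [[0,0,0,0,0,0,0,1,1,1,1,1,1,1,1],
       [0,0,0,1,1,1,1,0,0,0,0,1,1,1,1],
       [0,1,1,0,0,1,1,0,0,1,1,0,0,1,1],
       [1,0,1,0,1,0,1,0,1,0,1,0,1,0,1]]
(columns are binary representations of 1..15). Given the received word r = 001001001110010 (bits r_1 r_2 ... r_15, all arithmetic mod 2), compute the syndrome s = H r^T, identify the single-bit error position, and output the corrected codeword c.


s = (0, 0, 1, 1)^T, error position = 3, corrected codeword c = 000001001110010

Compute s = H r^T mod 2 one row at a time:
  s_1 = 0 + 1 + 1 + 1 + 0 + 0 + 1 + 0 = 4 ≡ 0 (mod 2).
  s_2 = 0 + 0 + 1 + 0 + 0 + 0 + 1 + 0 = 2 ≡ 0 (mod 2).
  s_3 = 0 + 1 + 1 + 0 + 1 + 1 + 1 + 0 = 5 ≡ 1 (mod 2).
  s_4 = 0 + 1 + 0 + 0 + 1 + 1 + 0 + 0 = 3 ≡ 1 (mod 2).
s = (0, 0, 1, 1)^T — this equals column 3 of H (binary 0011), so error is at position 3.
Correct: flip bit 3 of r = 001001001110010 to get c = 000001001110010.


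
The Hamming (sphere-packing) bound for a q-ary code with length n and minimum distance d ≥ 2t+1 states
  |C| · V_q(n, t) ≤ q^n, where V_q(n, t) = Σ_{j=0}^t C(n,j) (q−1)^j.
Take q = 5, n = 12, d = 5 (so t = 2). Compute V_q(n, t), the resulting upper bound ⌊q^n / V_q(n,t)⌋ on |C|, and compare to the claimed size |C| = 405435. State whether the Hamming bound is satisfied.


V_q(n, t) = 1105, q^n = 244140625, Hamming bound = 220941, |C| = 405435 > bound (violated).

Step 1: Compute V_q(n, t) = Σ_{j=0}^2 C(n, j) (q−1)^j.
  j = 0: C(12,0)·(4)^0 = 1·1 = 1.
  j = 1: C(12,1)·(4)^1 = 12·4 = 48.
  j = 2: C(12,2)·(4)^2 = 66·16 = 1056.
  V_q(n, t) = 1 + 48 + 1056 = 1105.
Step 2: q^n = 5^12 = 244140625.
Step 3: Hamming bound ⌊q^n / V_q(n,t)⌋ = ⌊244140625/1105⌋ = 220941.
Step 4: Compare |C| = 405435 to 220941: violated.
The claimed |C| lies above the Hamming bound, so no 5-ary code of length 12 with d ≥ 5 can have 405435 codewords.


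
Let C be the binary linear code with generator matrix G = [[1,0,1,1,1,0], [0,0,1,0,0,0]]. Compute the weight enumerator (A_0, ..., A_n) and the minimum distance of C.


Weight distribution: A_0 = 1, A_1 = 1, A_3 = 1, A_4 = 1. Minimum distance d = 1.

Enumerate all 2^2 = 4 messages m ∈ F_2^2.
For each, compute codeword c = mG in F_2^6, then tally its weight.
  m = 00 → c = 000000, weight = 0.
  m = 10 → c = 101110, weight = 4.
  m = 01 → c = 001000, weight = 1.
  m = 11 → c = 100110, weight = 3.
Tally weights:
  weight 0: 1 codewords.
  weight 1: 1 codewords.
  weight 3: 1 codewords.
  weight 4: 1 codewords.
Minimum distance d = smallest w > 0 with A_w > 0 = 1.
Sanity: Σ A_w = 4 = 2^2 = 4 ✓.


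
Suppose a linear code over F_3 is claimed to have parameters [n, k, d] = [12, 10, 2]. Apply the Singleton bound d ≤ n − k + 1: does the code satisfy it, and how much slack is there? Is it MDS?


Singleton RHS = n − k + 1 = 3, slack = 1, bound satisfied, not MDS.

Singleton bound: d ≤ n − k + 1.
Here n = 12, k = 10, so n − k + 1 = 3.
Given d = 2, check d ≤ 3: YES.
Slack = (n − k + 1) − d = 1.
The code is NOT MDS (slack = 1 > 0).
Description: the claimed parameters are [12, 10, 2]_3; such a code would be non-MDS.


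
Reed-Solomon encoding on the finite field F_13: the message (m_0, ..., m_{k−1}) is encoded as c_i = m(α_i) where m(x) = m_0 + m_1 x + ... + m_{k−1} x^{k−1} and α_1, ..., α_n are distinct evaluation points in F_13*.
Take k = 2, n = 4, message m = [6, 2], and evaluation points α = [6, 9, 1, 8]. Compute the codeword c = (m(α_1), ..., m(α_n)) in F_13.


c = [5, 11, 8, 9]

Message polynomial: m(x) = 6 + 2·x (mod 13).
For each evaluation point α_i, compute m(α_i) mod 13:
  α_1 = 6: Horner steps 2 → 5, so m(6) = 5.
  α_2 = 9: Horner steps 2 → 11, so m(9) = 11.
  α_3 = 1: Horner steps 2 → 8, so m(1) = 8.
  α_4 = 8: Horner steps 2 → 9, so m(8) = 9.
Codeword c = [5, 11, 8, 9] ∈ F_13^4.


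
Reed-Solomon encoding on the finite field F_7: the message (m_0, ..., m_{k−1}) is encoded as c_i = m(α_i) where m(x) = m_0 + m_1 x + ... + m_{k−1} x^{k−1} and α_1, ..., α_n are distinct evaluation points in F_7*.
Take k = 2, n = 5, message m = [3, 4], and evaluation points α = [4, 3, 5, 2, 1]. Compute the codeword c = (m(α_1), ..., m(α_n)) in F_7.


c = [5, 1, 2, 4, 0]

Message polynomial: m(x) = 3 + 4·x (mod 7).
For each evaluation point α_i, compute m(α_i) mod 7:
  α_1 = 4: Horner steps 4 → 5, so m(4) = 5.
  α_2 = 3: Horner steps 4 → 1, so m(3) = 1.
  α_3 = 5: Horner steps 4 → 2, so m(5) = 2.
  α_4 = 2: Horner steps 4 → 4, so m(2) = 4.
  α_5 = 1: Horner steps 4 → 0, so m(1) = 0.
Codeword c = [5, 1, 2, 4, 0] ∈ F_7^5.


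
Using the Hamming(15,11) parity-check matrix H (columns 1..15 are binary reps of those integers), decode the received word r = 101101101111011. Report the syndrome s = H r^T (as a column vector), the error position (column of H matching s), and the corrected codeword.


s = (0, 0, 1, 0)^T, error position = 2, corrected codeword c = 111101101111011

Compute s = H r^T mod 2 one row at a time:
  s_1 = 0 + 1 + 1 + 1 + 1 + 0 + 1 + 1 = 6 ≡ 0 (mod 2).
  s_2 = 1 + 0 + 1 + 1 + 1 + 0 + 1 + 1 = 6 ≡ 0 (mod 2).
  s_3 = 0 + 1 + 1 + 1 + 1 + 1 + 1 + 1 = 7 ≡ 1 (mod 2).
  s_4 = 1 + 1 + 0 + 1 + 1 + 1 + 0 + 1 = 6 ≡ 0 (mod 2).
s = (0, 0, 1, 0)^T — this equals column 2 of H (binary 0010), so error is at position 2.
Correct: flip bit 2 of r = 101101101111011 to get c = 111101101111011.


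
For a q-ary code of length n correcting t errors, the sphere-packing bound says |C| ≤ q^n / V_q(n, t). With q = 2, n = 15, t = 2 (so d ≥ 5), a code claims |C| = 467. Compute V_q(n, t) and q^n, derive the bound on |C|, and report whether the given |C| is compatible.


V_q(n, t) = 121, q^n = 32768, Hamming bound = 270, |C| = 467 > bound (violated).

Step 1: Compute V_q(n, t) = Σ_{j=0}^2 C(n, j) (q−1)^j.
  j = 0: C(15,0)·(1)^0 = 1·1 = 1.
  j = 1: C(15,1)·(1)^1 = 15·1 = 15.
  j = 2: C(15,2)·(1)^2 = 105·1 = 105.
  V_q(n, t) = 1 + 15 + 105 = 121.
Step 2: q^n = 2^15 = 32768.
Step 3: Hamming bound ⌊q^n / V_q(n,t)⌋ = ⌊32768/121⌋ = 270.
Step 4: Compare |C| = 467 to 270: violated.
The claimed |C| lies above the Hamming bound, so no 2-ary code of length 15 with d ≥ 5 can have 467 codewords.


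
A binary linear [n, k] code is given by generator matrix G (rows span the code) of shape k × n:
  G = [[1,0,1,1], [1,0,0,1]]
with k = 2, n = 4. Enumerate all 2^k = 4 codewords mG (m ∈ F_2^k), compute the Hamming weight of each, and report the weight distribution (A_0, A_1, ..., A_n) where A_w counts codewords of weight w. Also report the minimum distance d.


Weight distribution: A_0 = 1, A_1 = 1, A_2 = 1, A_3 = 1. Minimum distance d = 1.

Enumerate all 2^2 = 4 messages m ∈ F_2^2.
For each, compute codeword c = mG in F_2^4, then tally its weight.
  m = 00 → c = 0000, weight = 0.
  m = 10 → c = 1011, weight = 3.
  m = 01 → c = 1001, weight = 2.
  m = 11 → c = 0010, weight = 1.
Tally weights:
  weight 0: 1 codewords.
  weight 1: 1 codewords.
  weight 2: 1 codewords.
  weight 3: 1 codewords.
Minimum distance d = smallest w > 0 with A_w > 0 = 1.
Sanity: Σ A_w = 4 = 2^2 = 4 ✓.


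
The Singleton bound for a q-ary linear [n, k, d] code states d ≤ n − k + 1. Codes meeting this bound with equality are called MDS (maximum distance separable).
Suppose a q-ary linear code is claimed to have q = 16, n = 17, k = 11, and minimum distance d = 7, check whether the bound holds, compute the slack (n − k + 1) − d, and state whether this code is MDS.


Singleton RHS = n − k + 1 = 7, slack = 0, bound satisfied, MDS.

Singleton bound: d ≤ n − k + 1.
Here n = 17, k = 11, so n − k + 1 = 7.
Given d = 7, check d ≤ 7: YES.
Slack = (n − k + 1) − d = 0.
The code is MDS (slack = 0).
Description: the claimed parameters are [17, 11, 7]_16; such a code would be MDS (meets Singleton bound).


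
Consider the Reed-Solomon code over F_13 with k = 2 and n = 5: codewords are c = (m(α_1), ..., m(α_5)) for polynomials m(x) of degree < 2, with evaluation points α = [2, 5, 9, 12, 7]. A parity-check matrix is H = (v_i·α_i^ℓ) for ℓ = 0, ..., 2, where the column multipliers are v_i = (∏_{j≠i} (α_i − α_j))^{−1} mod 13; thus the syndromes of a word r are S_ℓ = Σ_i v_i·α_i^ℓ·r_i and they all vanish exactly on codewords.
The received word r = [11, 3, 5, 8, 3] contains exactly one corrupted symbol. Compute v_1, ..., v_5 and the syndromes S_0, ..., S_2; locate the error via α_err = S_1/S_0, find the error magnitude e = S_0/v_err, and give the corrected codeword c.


S = (2, 10, 11), error at position 2, error magnitude e = 2, c = [11, 1, 5, 8, 3].

Step 1: column multipliers v_i = (∏_{j≠i}(α_i − α_j))^{−1} mod 13.
  i = 1 (α = 2): (2−5)(2−9)(2−12)(2−7) = (−3)·(−7)·(−10)·(−5) = 1050 ≡ 10, so v_1 = 10^{−1} = 4 (mod 13).
  i = 2 (α = 5): (5−2)(5−9)(5−12)(5−7) = 3·(−4)·(−7)·(−2) = −168 ≡ 1, so v_2 = 1^{−1} = 1 (mod 13).
  i = 3 (α = 9): (9−2)(9−5)(9−12)(9−7) = 7·4·(−3)·2 = −168 ≡ 1, so v_3 = 1^{−1} = 1 (mod 13).
  i = 4 (α = 12): (12−2)(12−5)(12−9)(12−7) = 10·7·3·5 = 1050 ≡ 10, so v_4 = 10^{−1} = 4 (mod 13).
  i = 5 (α = 7): (7−2)(7−5)(7−9)(7−12) = 5·2·(−2)·(−5) = 100 ≡ 9, so v_5 = 9^{−1} = 3 (mod 13).
  v = [4, 1, 1, 4, 3].
Step 2: syndromes of r = [11, 3, 5, 8, 3] (all sums mod 13).
  S_0 = Σ v_i r_i = 4·11 + 1·3 + 1·5 + 4·8 + 3·3 = 93 ≡ 2.
  S_1 = Σ v_i α_i r_i = 4·2·11 + 1·5·3 + 1·9·5 + 4·12·8 + 3·7·3 = 595 ≡ 10.
  α_i^2 mod 13 = [4, 12, 3, 1, 10].
  S_2 = Σ v_i α_i^2 r_i = 4·4·11 + 1·12·3 + 1·3·5 + 4·1·8 + 3·10·3 = 349 ≡ 11.
  S = (2, 10, 11) ≠ 0, so r is not a codeword (an error is present).
Step 3: locate the error. For a single error e at position i, S_ℓ = v_i·e·α_i^ℓ, so α_err = S_1/S_0.
  S_0^{−1} = 2^{−1} = 7 (mod 13), so α_err = 10·7 = 70 ≡ 5 = α_2. Error position i = 2.
  Consistency check: S_2/S_1 = 11·4 = 44 ≡ 5 = α_err ✓ (single-error assumption holds).
Step 4: error magnitude e = S_0/v_2 = S_0·∏_{j≠2}(α_2 − α_j) = 2·1 = 2 ≡ 2 (mod 13).
Step 5: correct position 2: c_2 = r_2 − e = 3 − 2 ≡ 1 (mod 13). Hence c = [11, 1, 5, 8, 3].
  Check: interpolating c through the α_i gives m(x) = 9 + 1·x (degree < 2) with m(α_i) = c_i for every i, so c is indeed a codeword.


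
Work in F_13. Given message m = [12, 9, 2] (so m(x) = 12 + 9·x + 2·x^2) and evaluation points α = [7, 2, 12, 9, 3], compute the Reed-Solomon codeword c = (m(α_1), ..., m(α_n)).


c = [4, 12, 5, 8, 5]

Message polynomial: m(x) = 12 + 9·x + 2·x^2 (mod 13).
For each evaluation point α_i, compute m(α_i) mod 13:
  α_1 = 7: Horner steps 2 → 10 → 4, so m(7) = 4.
  α_2 = 2: Horner steps 2 → 0 → 12, so m(2) = 12.
  α_3 = 12: Horner steps 2 → 7 → 5, so m(12) = 5.
  α_4 = 9: Horner steps 2 → 1 → 8, so m(9) = 8.
  α_5 = 3: Horner steps 2 → 2 → 5, so m(3) = 5.
Codeword c = [4, 12, 5, 8, 5] ∈ F_13^5.


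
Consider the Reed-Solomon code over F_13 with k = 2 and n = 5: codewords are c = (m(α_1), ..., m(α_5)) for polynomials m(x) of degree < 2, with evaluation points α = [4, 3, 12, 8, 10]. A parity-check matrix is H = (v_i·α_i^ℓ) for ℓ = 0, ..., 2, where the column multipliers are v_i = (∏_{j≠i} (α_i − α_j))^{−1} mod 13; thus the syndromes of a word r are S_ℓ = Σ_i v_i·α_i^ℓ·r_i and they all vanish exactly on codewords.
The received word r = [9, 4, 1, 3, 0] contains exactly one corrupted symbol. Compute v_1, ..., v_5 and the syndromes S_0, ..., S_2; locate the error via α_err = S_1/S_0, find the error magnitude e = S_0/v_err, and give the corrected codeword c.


S = (1, 12, 1), error at position 3, error magnitude e = 4, c = [9, 4, 10, 3, 0].

Step 1: column multipliers v_i = (∏_{j≠i}(α_i − α_j))^{−1} mod 13.
  i = 1 (α = 4): (4−3)(4−12)(4−8)(4−10) = 1·(−8)·(−4)·(−6) = −192 ≡ 3, so v_1 = 3^{−1} = 9 (mod 13).
  i = 2 (α = 3): (3−4)(3−12)(3−8)(3−10) = (−1)·(−9)·(−5)·(−7) = 315 ≡ 3, so v_2 = 3^{−1} = 9 (mod 13).
  i = 3 (α = 12): (12−4)(12−3)(12−8)(12−10) = 8·9·4·2 = 576 ≡ 4, so v_3 = 4^{−1} = 10 (mod 13).
  i = 4 (α = 8): (8−4)(8−3)(8−12)(8−10) = 4·5·(−4)·(−2) = 160 ≡ 4, so v_4 = 4^{−1} = 10 (mod 13).
  i = 5 (α = 10): (10−4)(10−3)(10−12)(10−8) = 6·7·(−2)·2 = −168 ≡ 1, so v_5 = 1^{−1} = 1 (mod 13).
  v = [9, 9, 10, 10, 1].
Step 2: syndromes of r = [9, 4, 1, 3, 0] (all sums mod 13).
  S_0 = Σ v_i r_i = 9·9 + 9·4 + 10·1 + 10·3 + 1·0 = 157 ≡ 1.
  S_1 = Σ v_i α_i r_i = 9·4·9 + 9·3·4 + 10·12·1 + 10·8·3 + 1·10·0 = 792 ≡ 12.
  α_i^2 mod 13 = [3, 9, 1, 12, 9].
  S_2 = Σ v_i α_i^2 r_i = 9·3·9 + 9·9·4 + 10·1·1 + 10·12·3 + 1·9·0 = 937 ≡ 1.
  S = (1, 12, 1) ≠ 0, so r is not a codeword (an error is present).
Step 3: locate the error. For a single error e at position i, S_ℓ = v_i·e·α_i^ℓ, so α_err = S_1/S_0.
  S_0^{−1} = 1^{−1} = 1 (mod 13), so α_err = 12·1 = 12 ≡ 12 = α_3. Error position i = 3.
  Consistency check: S_2/S_1 = 1·12 = 12 ≡ 12 = α_err ✓ (single-error assumption holds).
Step 4: error magnitude e = S_0/v_3 = S_0·∏_{j≠3}(α_3 − α_j) = 1·4 = 4 ≡ 4 (mod 13).
Step 5: correct position 3: c_3 = r_3 − e = 1 − 4 ≡ 10 (mod 13). Hence c = [9, 4, 10, 3, 0].
  Check: interpolating c through the α_i gives m(x) = 2 + 5·x (degree < 2) with m(α_i) = c_i for every i, so c is indeed a codeword.


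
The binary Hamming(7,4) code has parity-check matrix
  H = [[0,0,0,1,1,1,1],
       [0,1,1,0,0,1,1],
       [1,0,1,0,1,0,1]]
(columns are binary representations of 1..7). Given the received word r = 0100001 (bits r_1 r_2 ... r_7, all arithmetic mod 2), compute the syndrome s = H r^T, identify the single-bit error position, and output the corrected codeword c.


s = (1, 0, 1)^T, error position = 5, corrected codeword c = 0100101

Compute s = H r^T mod 2 one row at a time:
  s_1 = 0 + 0 + 0 + 1 = 1 ≡ 1 (mod 2).
  s_2 = 1 + 0 + 0 + 1 = 2 ≡ 0 (mod 2).
  s_3 = 0 + 0 + 0 + 1 = 1 ≡ 1 (mod 2).
s = (1, 0, 1)^T — this equals column 5 of H (binary 101), so error is at position 5.
Correct: flip bit 5 of r = 0100001 to get c = 0100101.


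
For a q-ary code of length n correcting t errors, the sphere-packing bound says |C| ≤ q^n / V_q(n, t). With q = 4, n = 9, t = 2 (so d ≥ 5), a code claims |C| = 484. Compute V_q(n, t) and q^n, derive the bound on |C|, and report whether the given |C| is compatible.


V_q(n, t) = 352, q^n = 262144, Hamming bound = 744, |C| = 484 ≤ bound (satisfied).

Step 1: Compute V_q(n, t) = Σ_{j=0}^2 C(n, j) (q−1)^j.
  j = 0: C(9,0)·(3)^0 = 1·1 = 1.
  j = 1: C(9,1)·(3)^1 = 9·3 = 27.
  j = 2: C(9,2)·(3)^2 = 36·9 = 324.
  V_q(n, t) = 1 + 27 + 324 = 352.
Step 2: q^n = 4^9 = 262144.
Step 3: Hamming bound ⌊q^n / V_q(n,t)⌋ = ⌊262144/352⌋ = 744.
Step 4: Compare |C| = 484 to 744: satisfied.
The claimed |C| lies below the Hamming bound.


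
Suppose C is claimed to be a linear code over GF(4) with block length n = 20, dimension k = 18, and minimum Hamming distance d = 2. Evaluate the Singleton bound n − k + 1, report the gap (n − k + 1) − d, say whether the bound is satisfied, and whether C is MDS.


Singleton RHS = n − k + 1 = 3, slack = 1, bound satisfied, not MDS.

Singleton bound: d ≤ n − k + 1.
Here n = 20, k = 18, so n − k + 1 = 3.
Given d = 2, check d ≤ 3: YES.
Slack = (n − k + 1) − d = 1.
The code is NOT MDS (slack = 1 > 0).
Description: the claimed parameters are [20, 18, 2]_4; such a code would be non-MDS.


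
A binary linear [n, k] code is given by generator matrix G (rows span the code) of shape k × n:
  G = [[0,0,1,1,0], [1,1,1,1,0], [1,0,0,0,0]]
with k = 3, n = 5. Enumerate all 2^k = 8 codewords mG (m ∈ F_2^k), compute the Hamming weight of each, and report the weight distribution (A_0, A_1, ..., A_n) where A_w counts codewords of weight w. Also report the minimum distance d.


Weight distribution: A_0 = 1, A_1 = 2, A_2 = 2, A_3 = 2, A_4 = 1. Minimum distance d = 1.

Enumerate all 2^3 = 8 messages m ∈ F_2^3.
For each, compute codeword c = mG in F_2^5, then tally its weight.
  m = 000 → c = 00000, weight = 0.
  m = 100 → c = 00110, weight = 2.
  m = 010 → c = 11110, weight = 4.
  m = 110 → c = 11000, weight = 2.
  m = 001 → c = 10000, weight = 1.
  m = 101 → c = 10110, weight = 3.
  m = 011 → c = 01110, weight = 3.
  m = 111 → c = 01000, weight = 1.
Tally weights:
  weight 0: 1 codewords.
  weight 1: 2 codewords.
  weight 2: 2 codewords.
  weight 3: 2 codewords.
  weight 4: 1 codewords.
Minimum distance d = smallest w > 0 with A_w > 0 = 1.
Sanity: Σ A_w = 8 = 2^3 = 8 ✓.


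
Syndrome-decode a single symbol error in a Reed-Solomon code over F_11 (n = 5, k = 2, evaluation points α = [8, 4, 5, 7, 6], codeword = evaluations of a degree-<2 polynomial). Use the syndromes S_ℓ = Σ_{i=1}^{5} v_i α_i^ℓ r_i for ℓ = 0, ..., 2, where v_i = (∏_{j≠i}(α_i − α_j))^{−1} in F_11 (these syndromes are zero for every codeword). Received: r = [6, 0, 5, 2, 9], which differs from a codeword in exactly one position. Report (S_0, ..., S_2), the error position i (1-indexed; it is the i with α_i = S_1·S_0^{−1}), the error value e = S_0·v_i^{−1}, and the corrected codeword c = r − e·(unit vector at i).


S = (5, 9, 3), error at position 2, error magnitude e = 10, c = [6, 1, 5, 2, 9].

Step 1: column multipliers v_i = (∏_{j≠i}(α_i − α_j))^{−1} mod 11.
  i = 1 (α = 8): (8−4)(8−5)(8−7)(8−6) = 4·3·1·2 = 24 ≡ 2, so v_1 = 2^{−1} = 6 (mod 11).
  i = 2 (α = 4): (4−8)(4−5)(4−7)(4−6) = (−4)·(−1)·(−3)·(−2) = 24 ≡ 2, so v_2 = 2^{−1} = 6 (mod 11).
  i = 3 (α = 5): (5−8)(5−4)(5−7)(5−6) = (−3)·1·(−2)·(−1) = −6 ≡ 5, so v_3 = 5^{−1} = 9 (mod 11).
  i = 4 (α = 7): (7−8)(7−4)(7−5)(7−6) = (−1)·3·2·1 = −6 ≡ 5, so v_4 = 5^{−1} = 9 (mod 11).
  i = 5 (α = 6): (6−8)(6−4)(6−5)(6−7) = (−2)·2·1·(−1) = 4 ≡ 4, so v_5 = 4^{−1} = 3 (mod 11).
  v = [6, 6, 9, 9, 3].
Step 2: syndromes of r = [6, 0, 5, 2, 9] (all sums mod 11).
  S_0 = Σ v_i r_i = 6·6 + 6·0 + 9·5 + 9·2 + 3·9 = 126 ≡ 5.
  S_1 = Σ v_i α_i r_i = 6·8·6 + 6·4·0 + 9·5·5 + 9·7·2 + 3·6·9 = 801 ≡ 9.
  α_i^2 mod 11 = [9, 5, 3, 5, 3].
  S_2 = Σ v_i α_i^2 r_i = 6·9·6 + 6·5·0 + 9·3·5 + 9·5·2 + 3·3·9 = 630 ≡ 3.
  S = (5, 9, 3) ≠ 0, so r is not a codeword (an error is present).
Step 3: locate the error. For a single error e at position i, S_ℓ = v_i·e·α_i^ℓ, so α_err = S_1/S_0.
  S_0^{−1} = 5^{−1} = 9 (mod 11), so α_err = 9·9 = 81 ≡ 4 = α_2. Error position i = 2.
  Consistency check: S_2/S_1 = 3·5 = 15 ≡ 4 = α_err ✓ (single-error assumption holds).
Step 4: error magnitude e = S_0/v_2 = S_0·∏_{j≠2}(α_2 − α_j) = 5·2 = 10 ≡ 10 (mod 11).
Step 5: correct position 2: c_2 = r_2 − e = 0 − 10 ≡ 1 (mod 11). Hence c = [6, 1, 5, 2, 9].
  Check: interpolating c through the α_i gives m(x) = 7 + 4·x (degree < 2) with m(α_i) = c_i for every i, so c is indeed a codeword.


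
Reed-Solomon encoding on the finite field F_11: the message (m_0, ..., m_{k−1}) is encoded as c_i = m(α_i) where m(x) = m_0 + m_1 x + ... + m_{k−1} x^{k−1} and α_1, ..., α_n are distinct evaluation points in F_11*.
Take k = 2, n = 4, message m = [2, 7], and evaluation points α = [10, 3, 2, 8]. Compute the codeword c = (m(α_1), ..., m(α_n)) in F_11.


c = [6, 1, 5, 3]

Message polynomial: m(x) = 2 + 7·x (mod 11).
For each evaluation point α_i, compute m(α_i) mod 11:
  α_1 = 10: Horner steps 7 → 6, so m(10) = 6.
  α_2 = 3: Horner steps 7 → 1, so m(3) = 1.
  α_3 = 2: Horner steps 7 → 5, so m(2) = 5.
  α_4 = 8: Horner steps 7 → 3, so m(8) = 3.
Codeword c = [6, 1, 5, 3] ∈ F_11^4.


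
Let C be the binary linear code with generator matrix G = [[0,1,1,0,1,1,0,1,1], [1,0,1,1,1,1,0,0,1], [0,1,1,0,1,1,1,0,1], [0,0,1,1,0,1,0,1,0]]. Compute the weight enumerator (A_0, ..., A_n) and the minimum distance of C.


Weight distribution: A_0 = 1, A_2 = 1, A_4 = 8, A_6 = 5, A_8 = 1. Minimum distance d = 2.

Enumerate all 2^4 = 16 messages m ∈ F_2^4.
For each, compute codeword c = mG in F_2^9, then tally its weight.
  m = 0000 → c = 000000000, weight = 0.
  m = 1000 → c = 011011011, weight = 6.
  m = 0100 → c = 101111001, weight = 6.
  m = 1100 → c = 110100010, weight = 4.
  m = 0010 → c = 011011101, weight = 6.
  m = 1010 → c = 000000110, weight = 2.
  m = 0110 → c = 110100100, weight = 4.
  m = 1110 → c = 101111111, weight = 8.
  m = 0001 → c = 001101010, weight = 4.
  m = 1001 → c = 010110001, weight = 4.
  m = 0101 → c = 100010011, weight = 4.
  m = 1101 → c = 111001000, weight = 4.
  m = 0011 → c = 010110111, weight = 6.
  m = 1011 → c = 001101100, weight = 4.
  m = 0111 → c = 111001110, weight = 6.
  m = 1111 → c = 100010101, weight = 4.
Tally weights:
  weight 0: 1 codewords.
  weight 2: 1 codewords.
  weight 4: 8 codewords.
  weight 6: 5 codewords.
  weight 8: 1 codewords.
Minimum distance d = smallest w > 0 with A_w > 0 = 2.
Sanity: Σ A_w = 16 = 2^4 = 16 ✓.


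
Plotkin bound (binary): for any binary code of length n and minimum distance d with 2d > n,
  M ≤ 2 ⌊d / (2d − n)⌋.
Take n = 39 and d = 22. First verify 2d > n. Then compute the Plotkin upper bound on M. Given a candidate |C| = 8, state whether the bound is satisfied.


Plotkin bound M ≤ 8; given |C| = 8 ≤ bound (satisfied).

Check applicability: 2d = 44, n = 39.
2d − n = 5 > 0, so Plotkin applies.
Compute d/(2d−n) = 22/5 ≈ 4.4000.
⌊d/(2d−n)⌋ = 4.
Plotkin bound: M ≤ 2·4 = 8.
Given |C| = 8, check: satisfied.
This |C| is at the Plotkin bound.


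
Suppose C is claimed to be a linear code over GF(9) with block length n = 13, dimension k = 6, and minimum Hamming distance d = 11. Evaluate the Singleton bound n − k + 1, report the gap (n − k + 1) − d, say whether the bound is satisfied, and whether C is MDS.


Singleton RHS = n − k + 1 = 8, slack = -3, bound violated (no such code; not MDS).

Singleton bound: d ≤ n − k + 1.
Here n = 13, k = 6, so n − k + 1 = 8.
Given d = 11, check d ≤ 8: NO.
Slack = (n − k + 1) − d = -3.
The slack is negative: d = 11 exceeds n − k + 1 = 8 by 3, so the Singleton bound is violated and no linear [13, 6, 11]_9 code can exist. In particular it is not MDS (MDS requires d = n − k + 1 exactly).
Description: the claimed parameters are [13, 6, 11]_9; such a code would be impossible (violates the Singleton bound).


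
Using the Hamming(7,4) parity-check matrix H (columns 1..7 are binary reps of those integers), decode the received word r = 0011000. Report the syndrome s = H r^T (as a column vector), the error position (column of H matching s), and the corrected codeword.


s = (1, 1, 1)^T, error position = 7, corrected codeword c = 0011001

Compute s = H r^T mod 2 one row at a time:
  s_1 = 1 + 0 + 0 + 0 = 1 ≡ 1 (mod 2).
  s_2 = 0 + 1 + 0 + 0 = 1 ≡ 1 (mod 2).
  s_3 = 0 + 1 + 0 + 0 = 1 ≡ 1 (mod 2).
s = (1, 1, 1)^T — this equals column 7 of H (binary 111), so error is at position 7.
Correct: flip bit 7 of r = 0011000 to get c = 0011001.


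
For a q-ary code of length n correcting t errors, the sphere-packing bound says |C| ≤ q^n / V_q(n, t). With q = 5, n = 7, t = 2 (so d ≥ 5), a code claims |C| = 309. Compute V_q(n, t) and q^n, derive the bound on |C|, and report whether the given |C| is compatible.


V_q(n, t) = 365, q^n = 78125, Hamming bound = 214, |C| = 309 > bound (violated).

Step 1: Compute V_q(n, t) = Σ_{j=0}^2 C(n, j) (q−1)^j.
  j = 0: C(7,0)·(4)^0 = 1·1 = 1.
  j = 1: C(7,1)·(4)^1 = 7·4 = 28.
  j = 2: C(7,2)·(4)^2 = 21·16 = 336.
  V_q(n, t) = 1 + 28 + 336 = 365.
Step 2: q^n = 5^7 = 78125.
Step 3: Hamming bound ⌊q^n / V_q(n,t)⌋ = ⌊78125/365⌋ = 214.
Step 4: Compare |C| = 309 to 214: violated.
The claimed |C| lies above the Hamming bound, so no 5-ary code of length 7 with d ≥ 5 can have 309 codewords.


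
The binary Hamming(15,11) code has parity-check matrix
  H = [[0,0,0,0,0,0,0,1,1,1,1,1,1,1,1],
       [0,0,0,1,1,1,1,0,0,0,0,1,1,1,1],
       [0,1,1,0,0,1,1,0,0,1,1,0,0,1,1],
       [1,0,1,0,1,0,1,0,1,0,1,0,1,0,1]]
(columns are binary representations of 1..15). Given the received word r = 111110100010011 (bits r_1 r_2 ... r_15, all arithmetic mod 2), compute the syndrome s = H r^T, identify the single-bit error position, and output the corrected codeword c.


s = (1, 1, 0, 0)^T, error position = 12, corrected codeword c = 111110100011011

Compute s = H r^T mod 2 one row at a time:
  s_1 = 0 + 0 + 0 + 1 + 0 + 0 + 1 + 1 = 3 ≡ 1 (mod 2).
  s_2 = 1 + 1 + 0 + 1 + 0 + 0 + 1 + 1 = 5 ≡ 1 (mod 2).
  s_3 = 1 + 1 + 0 + 1 + 0 + 1 + 1 + 1 = 6 ≡ 0 (mod 2).
  s_4 = 1 + 1 + 1 + 1 + 0 + 1 + 0 + 1 = 6 ≡ 0 (mod 2).
s = (1, 1, 0, 0)^T — this equals column 12 of H (binary 1100), so error is at position 12.
Correct: flip bit 12 of r = 111110100010011 to get c = 111110100011011.


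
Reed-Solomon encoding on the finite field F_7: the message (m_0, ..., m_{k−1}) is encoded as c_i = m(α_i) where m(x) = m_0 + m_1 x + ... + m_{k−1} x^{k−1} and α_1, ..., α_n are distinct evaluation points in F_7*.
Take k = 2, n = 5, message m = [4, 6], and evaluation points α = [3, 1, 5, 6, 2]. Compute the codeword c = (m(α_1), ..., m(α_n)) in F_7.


c = [1, 3, 6, 5, 2]

Message polynomial: m(x) = 4 + 6·x (mod 7).
For each evaluation point α_i, compute m(α_i) mod 7:
  α_1 = 3: Horner steps 6 → 1, so m(3) = 1.
  α_2 = 1: Horner steps 6 → 3, so m(1) = 3.
  α_3 = 5: Horner steps 6 → 6, so m(5) = 6.
  α_4 = 6: Horner steps 6 → 5, so m(6) = 5.
  α_5 = 2: Horner steps 6 → 2, so m(2) = 2.
Codeword c = [1, 3, 6, 5, 2] ∈ F_7^5.


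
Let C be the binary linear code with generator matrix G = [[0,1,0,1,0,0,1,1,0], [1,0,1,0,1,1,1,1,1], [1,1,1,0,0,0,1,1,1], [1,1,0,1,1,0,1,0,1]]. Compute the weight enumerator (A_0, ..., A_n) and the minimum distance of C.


Weight distribution: A_0 = 1, A_3 = 2, A_4 = 5, A_5 = 4, A_6 = 2, A_7 = 2. Minimum distance d = 3.

Enumerate all 2^4 = 16 messages m ∈ F_2^4.
For each, compute codeword c = mG in F_2^9, then tally its weight.
  m = 0000 → c = 000000000, weight = 0.
  m = 1000 → c = 010100110, weight = 4.
  m = 0100 → c = 101011111, weight = 7.
  m = 1100 → c = 111111001, weight = 7.
  m = 0010 → c = 111000111, weight = 6.
  m = 1010 → c = 101100001, weight = 4.
  m = 0110 → c = 010011000, weight = 3.
  m = 1110 → c = 000111110, weight = 5.
  m = 0001 → c = 110110101, weight = 6.
  m = 1001 → c = 100010011, weight = 4.
  m = 0101 → c = 011101010, weight = 5.
  m = 1101 → c = 001001100, weight = 3.
  m = 0011 → c = 001110010, weight = 4.
  m = 1011 → c = 011010100, weight = 4.
  m = 0111 → c = 100101101, weight = 5.
  m = 1111 → c = 110001011, weight = 5.
Tally weights:
  weight 0: 1 codewords.
  weight 3: 2 codewords.
  weight 4: 5 codewords.
  weight 5: 4 codewords.
  weight 6: 2 codewords.
  weight 7: 2 codewords.
Minimum distance d = smallest w > 0 with A_w > 0 = 3.
Sanity: Σ A_w = 16 = 2^4 = 16 ✓.


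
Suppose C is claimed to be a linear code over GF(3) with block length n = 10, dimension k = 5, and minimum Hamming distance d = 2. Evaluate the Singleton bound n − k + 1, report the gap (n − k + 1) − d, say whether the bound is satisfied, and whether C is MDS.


Singleton RHS = n − k + 1 = 6, slack = 4, bound satisfied, not MDS.

Singleton bound: d ≤ n − k + 1.
Here n = 10, k = 5, so n − k + 1 = 6.
Given d = 2, check d ≤ 6: YES.
Slack = (n − k + 1) − d = 4.
The code is NOT MDS (slack = 4 > 0).
Description: the claimed parameters are [10, 5, 2]_3; such a code would be non-MDS.


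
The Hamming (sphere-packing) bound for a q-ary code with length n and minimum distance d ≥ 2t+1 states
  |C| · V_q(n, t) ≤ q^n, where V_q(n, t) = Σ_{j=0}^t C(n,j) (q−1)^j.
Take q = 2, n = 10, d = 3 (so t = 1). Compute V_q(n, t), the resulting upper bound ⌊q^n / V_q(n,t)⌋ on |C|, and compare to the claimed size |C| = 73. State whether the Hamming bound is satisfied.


V_q(n, t) = 11, q^n = 1024, Hamming bound = 93, |C| = 73 ≤ bound (satisfied).

Step 1: Compute V_q(n, t) = Σ_{j=0}^1 C(n, j) (q−1)^j.
  j = 0: C(10,0)·(1)^0 = 1·1 = 1.
  j = 1: C(10,1)·(1)^1 = 10·1 = 10.
  V_q(n, t) = 1 + 10 = 11.
Step 2: q^n = 2^10 = 1024.
Step 3: Hamming bound ⌊q^n / V_q(n,t)⌋ = ⌊1024/11⌋ = 93.
Step 4: Compare |C| = 73 to 93: satisfied.
The claimed |C| lies below the Hamming bound.


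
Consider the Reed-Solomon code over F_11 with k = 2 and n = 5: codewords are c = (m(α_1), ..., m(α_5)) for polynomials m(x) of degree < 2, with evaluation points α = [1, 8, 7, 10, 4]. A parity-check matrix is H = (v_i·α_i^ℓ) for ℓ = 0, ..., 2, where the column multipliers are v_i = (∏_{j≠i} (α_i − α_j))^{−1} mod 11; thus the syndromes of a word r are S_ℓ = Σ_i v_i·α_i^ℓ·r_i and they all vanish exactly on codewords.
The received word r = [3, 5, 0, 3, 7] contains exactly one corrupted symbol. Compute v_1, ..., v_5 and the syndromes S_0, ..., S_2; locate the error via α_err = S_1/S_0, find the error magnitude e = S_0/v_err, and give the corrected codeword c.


S = (2, 9, 2), error at position 4, error magnitude e = 10, c = [3, 5, 0, 4, 7].

Step 1: column multipliers v_i = (∏_{j≠i}(α_i − α_j))^{−1} mod 11.
  i = 1 (α = 1): (1−8)(1−7)(1−10)(1−4) = (−7)·(−6)·(−9)·(−3) = 1134 ≡ 1, so v_1 = 1^{−1} = 1 (mod 11).
  i = 2 (α = 8): (8−1)(8−7)(8−10)(8−4) = 7·1·(−2)·4 = −56 ≡ 10, so v_2 = 10^{−1} = 10 (mod 11).
  i = 3 (α = 7): (7−1)(7−8)(7−10)(7−4) = 6·(−1)·(−3)·3 = 54 ≡ 10, so v_3 = 10^{−1} = 10 (mod 11).
  i = 4 (α = 10): (10−1)(10−8)(10−7)(10−4) = 9·2·3·6 = 324 ≡ 5, so v_4 = 5^{−1} = 9 (mod 11).
  i = 5 (α = 4): (4−1)(4−8)(4−7)(4−10) = 3·(−4)·(−3)·(−6) = −216 ≡ 4, so v_5 = 4^{−1} = 3 (mod 11).
  v = [1, 10, 10, 9, 3].
Step 2: syndromes of r = [3, 5, 0, 3, 7] (all sums mod 11).
  S_0 = Σ v_i r_i = 1·3 + 10·5 + 10·0 + 9·3 + 3·7 = 101 ≡ 2.
  S_1 = Σ v_i α_i r_i = 1·1·3 + 10·8·5 + 10·7·0 + 9·10·3 + 3·4·7 = 757 ≡ 9.
  α_i^2 mod 11 = [1, 9, 5, 1, 5].
  S_2 = Σ v_i α_i^2 r_i = 1·1·3 + 10·9·5 + 10·5·0 + 9·1·3 + 3·5·7 = 585 ≡ 2.
  S = (2, 9, 2) ≠ 0, so r is not a codeword (an error is present).
Step 3: locate the error. For a single error e at position i, S_ℓ = v_i·e·α_i^ℓ, so α_err = S_1/S_0.
  S_0^{−1} = 2^{−1} = 6 (mod 11), so α_err = 9·6 = 54 ≡ 10 = α_4. Error position i = 4.
  Consistency check: S_2/S_1 = 2·5 = 10 ≡ 10 = α_err ✓ (single-error assumption holds).
Step 4: error magnitude e = S_0/v_4 = S_0·∏_{j≠4}(α_4 − α_j) = 2·5 = 10 ≡ 10 (mod 11).
Step 5: correct position 4: c_4 = r_4 − e = 3 − 10 ≡ 4 (mod 11). Hence c = [3, 5, 0, 4, 7].
  Check: interpolating c through the α_i gives m(x) = 9 + 5·x (degree < 2) with m(α_i) = c_i for every i, so c is indeed a codeword.
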